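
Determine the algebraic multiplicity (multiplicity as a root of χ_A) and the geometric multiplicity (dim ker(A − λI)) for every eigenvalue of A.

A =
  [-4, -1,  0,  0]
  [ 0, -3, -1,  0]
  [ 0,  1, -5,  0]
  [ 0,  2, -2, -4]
λ = -4: alg = 4, geom = 2

Step 1 — factor the characteristic polynomial to read off the algebraic multiplicities:
  χ_A(x) = (x + 4)^4

Step 2 — compute geometric multiplicities via the rank-nullity identity g(λ) = n − rank(A − λI):
  rank(A − (-4)·I) = 2, so dim ker(A − (-4)·I) = n − 2 = 2

Summary:
  λ = -4: algebraic multiplicity = 4, geometric multiplicity = 2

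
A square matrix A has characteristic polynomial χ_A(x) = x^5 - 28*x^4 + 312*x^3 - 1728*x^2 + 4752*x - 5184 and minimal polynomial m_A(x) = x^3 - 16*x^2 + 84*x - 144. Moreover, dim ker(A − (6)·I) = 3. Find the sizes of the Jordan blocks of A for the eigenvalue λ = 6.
Block sizes for λ = 6: [2, 1, 1]

Step 1 — from the characteristic polynomial, algebraic multiplicity of λ = 6 is 4. From dim ker(A − (6)·I) = 3, there are exactly 3 Jordan blocks for λ = 6.
Step 2 — from the minimal polynomial, the factor (x − 6)^2 tells us the largest block for λ = 6 has size 2.
Step 3 — with total size 4, 3 blocks, and largest block 2, the block sizes (in nonincreasing order) are [2, 1, 1].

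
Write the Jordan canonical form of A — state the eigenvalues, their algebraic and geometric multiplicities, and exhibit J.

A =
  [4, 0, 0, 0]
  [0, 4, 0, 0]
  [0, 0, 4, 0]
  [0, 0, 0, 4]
J_1(4) ⊕ J_1(4) ⊕ J_1(4) ⊕ J_1(4)

The characteristic polynomial is
  det(x·I − A) = x^4 - 16*x^3 + 96*x^2 - 256*x + 256 = (x - 4)^4

Eigenvalues and multiplicities (the geometric multiplicity of λ is n − rank(A − λI), which equals the number of Jordan blocks for λ):
  λ = 4: algebraic multiplicity = 4, geometric multiplicity = 4

Determining the block sizes for each eigenvalue:
  λ = 4: gm = am = 4, so every block has size 1 → block sizes [1, 1, 1, 1]

Assembling the blocks gives a Jordan form
J =
  [4, 0, 0, 0]
  [0, 4, 0, 0]
  [0, 0, 4, 0]
  [0, 0, 0, 4]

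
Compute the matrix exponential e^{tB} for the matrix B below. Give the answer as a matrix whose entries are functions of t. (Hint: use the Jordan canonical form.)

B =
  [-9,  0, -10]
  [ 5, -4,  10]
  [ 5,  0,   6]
e^{tB} =
  [-exp(t) + 2*exp(-4*t), 0, -2*exp(t) + 2*exp(-4*t)]
  [exp(t) - exp(-4*t), exp(-4*t), 2*exp(t) - 2*exp(-4*t)]
  [exp(t) - exp(-4*t), 0, 2*exp(t) - exp(-4*t)]

Strategy: write B = P · J · P⁻¹ where J is a Jordan canonical form, so e^{tB} = P · e^{tJ} · P⁻¹, and e^{tJ} can be computed block-by-block.

B has Jordan form
J =
  [-4,  0, 0]
  [ 0, -4, 0]
  [ 0,  0, 1]
(up to reordering of blocks).

Per-block formulas:
  For a 1×1 block at λ = -4: exp(t · [-4]) = [e^(-4t)].
  For a 1×1 block at λ = 1: exp(t · [1]) = [e^(1t)].

After assembling e^{tJ} and conjugating by P, we get:

e^{tB} =
  [-exp(t) + 2*exp(-4*t), 0, -2*exp(t) + 2*exp(-4*t)]
  [exp(t) - exp(-4*t), exp(-4*t), 2*exp(t) - 2*exp(-4*t)]
  [exp(t) - exp(-4*t), 0, 2*exp(t) - exp(-4*t)]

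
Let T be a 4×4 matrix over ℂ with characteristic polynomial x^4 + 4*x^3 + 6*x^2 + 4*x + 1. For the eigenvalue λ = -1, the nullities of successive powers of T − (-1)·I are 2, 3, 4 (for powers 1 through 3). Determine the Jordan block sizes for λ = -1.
Block sizes for λ = -1: [3, 1]

From the dimensions of kernels of powers, the number of Jordan blocks of size at least j is d_j − d_{j−1} where d_j = dim ker(N^j) (with d_0 = 0). Computing the differences gives [2, 1, 1].
The number of blocks of size exactly k is (#blocks of size ≥ k) − (#blocks of size ≥ k + 1), so the partition is: 1 block(s) of size 1, 1 block(s) of size 3.
In nonincreasing order the block sizes are [3, 1].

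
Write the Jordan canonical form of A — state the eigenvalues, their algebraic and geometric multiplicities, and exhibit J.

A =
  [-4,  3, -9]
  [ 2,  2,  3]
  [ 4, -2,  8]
J_3(2)

The characteristic polynomial is
  det(x·I − A) = x^3 - 6*x^2 + 12*x - 8 = (x - 2)^3

Eigenvalues and multiplicities (the geometric multiplicity of λ is n − rank(A − λI), which equals the number of Jordan blocks for λ):
  λ = 2: algebraic multiplicity = 3, geometric multiplicity = 1

Determining the block sizes for each eigenvalue:
  λ = 2: one block (gm = 1), so the single block has size am = 3 → block sizes [3]

Assembling the blocks gives a Jordan form
J =
  [2, 1, 0]
  [0, 2, 1]
  [0, 0, 2]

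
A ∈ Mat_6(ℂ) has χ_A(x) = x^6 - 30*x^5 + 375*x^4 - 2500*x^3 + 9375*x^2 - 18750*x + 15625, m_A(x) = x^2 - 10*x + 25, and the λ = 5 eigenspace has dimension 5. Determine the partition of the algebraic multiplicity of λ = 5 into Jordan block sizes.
Block sizes for λ = 5: [2, 1, 1, 1, 1]

Step 1 — from the characteristic polynomial, algebraic multiplicity of λ = 5 is 6. From dim ker(A − (5)·I) = 5, there are exactly 5 Jordan blocks for λ = 5.
Step 2 — from the minimal polynomial, the factor (x − 5)^2 tells us the largest block for λ = 5 has size 2.
Step 3 — with total size 6, 5 blocks, and largest block 2, the block sizes (in nonincreasing order) are [2, 1, 1, 1, 1].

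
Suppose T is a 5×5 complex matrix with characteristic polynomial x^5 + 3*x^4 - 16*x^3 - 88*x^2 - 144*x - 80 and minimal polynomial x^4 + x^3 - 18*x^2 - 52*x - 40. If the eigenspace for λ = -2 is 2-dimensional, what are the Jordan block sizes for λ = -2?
Block sizes for λ = -2: [3, 1]

Step 1 — from the characteristic polynomial, algebraic multiplicity of λ = -2 is 4. From dim ker(T − (-2)·I) = 2, there are exactly 2 Jordan blocks for λ = -2.
Step 2 — from the minimal polynomial, the factor (x + 2)^3 tells us the largest block for λ = -2 has size 3.
Step 3 — with total size 4, 2 blocks, and largest block 3, the block sizes (in nonincreasing order) are [3, 1].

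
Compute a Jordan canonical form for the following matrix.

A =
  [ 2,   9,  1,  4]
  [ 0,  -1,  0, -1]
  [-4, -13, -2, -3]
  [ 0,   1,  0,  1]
J_2(0) ⊕ J_2(0)

The characteristic polynomial is
  det(x·I − A) = x^4

Eigenvalues and multiplicities (the geometric multiplicity of λ is n − rank(A − λI), which equals the number of Jordan blocks for λ):
  λ = 0: algebraic multiplicity = 4, geometric multiplicity = 2

Determining the block sizes for each eigenvalue:
  λ = 0: with am = 4 and gm = 2, the partition is not yet determined (e.g. several partitions of 4 into 2 parts exist). Let N = A − (0)·I. Computing rank(N^1) = 2, rank(N^2) = 0; the number of blocks of size ≥ j is rank(N^{j−1}) − rank(N^j), giving [2, 2]. So we have 2 block(s) of size 2 → block sizes [2, 2]

Assembling the blocks gives a Jordan form
J =
  [0, 1, 0, 0]
  [0, 0, 0, 0]
  [0, 0, 0, 1]
  [0, 0, 0, 0]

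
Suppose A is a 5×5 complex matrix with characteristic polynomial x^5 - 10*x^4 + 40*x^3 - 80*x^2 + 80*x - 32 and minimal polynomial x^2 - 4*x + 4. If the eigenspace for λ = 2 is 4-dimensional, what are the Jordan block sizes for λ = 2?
Block sizes for λ = 2: [2, 1, 1, 1]

Step 1 — from the characteristic polynomial, algebraic multiplicity of λ = 2 is 5. From dim ker(A − (2)·I) = 4, there are exactly 4 Jordan blocks for λ = 2.
Step 2 — from the minimal polynomial, the factor (x − 2)^2 tells us the largest block for λ = 2 has size 2.
Step 3 — with total size 5, 4 blocks, and largest block 2, the block sizes (in nonincreasing order) are [2, 1, 1, 1].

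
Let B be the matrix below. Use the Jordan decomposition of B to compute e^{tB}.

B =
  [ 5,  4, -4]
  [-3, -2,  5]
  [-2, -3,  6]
e^{tB} =
  [2*t*exp(3*t) + exp(3*t), 4*t*exp(3*t), -4*t*exp(3*t)]
  [-t^2*exp(3*t)/2 - 3*t*exp(3*t), -t^2*exp(3*t) - 5*t*exp(3*t) + exp(3*t), t^2*exp(3*t) + 5*t*exp(3*t)]
  [-t^2*exp(3*t)/2 - 2*t*exp(3*t), -t^2*exp(3*t) - 3*t*exp(3*t), t^2*exp(3*t) + 3*t*exp(3*t) + exp(3*t)]

Strategy: write B = P · J · P⁻¹ where J is a Jordan canonical form, so e^{tB} = P · e^{tJ} · P⁻¹, and e^{tJ} can be computed block-by-block.

B has Jordan form
J =
  [3, 1, 0]
  [0, 3, 1]
  [0, 0, 3]
(up to reordering of blocks).

Per-block formulas:
  For a 3×3 Jordan block J_3(3): exp(t · J_3(3)) = e^(3t)·(I + t·N + (t^2/2)·N^2), where N is the 3×3 nilpotent shift.

After assembling e^{tJ} and conjugating by P, we get:

e^{tB} =
  [2*t*exp(3*t) + exp(3*t), 4*t*exp(3*t), -4*t*exp(3*t)]
  [-t^2*exp(3*t)/2 - 3*t*exp(3*t), -t^2*exp(3*t) - 5*t*exp(3*t) + exp(3*t), t^2*exp(3*t) + 5*t*exp(3*t)]
  [-t^2*exp(3*t)/2 - 2*t*exp(3*t), -t^2*exp(3*t) - 3*t*exp(3*t), t^2*exp(3*t) + 3*t*exp(3*t) + exp(3*t)]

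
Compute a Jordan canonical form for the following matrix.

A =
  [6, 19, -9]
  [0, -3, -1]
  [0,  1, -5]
J_2(-4) ⊕ J_1(6)

The characteristic polynomial is
  det(x·I − A) = x^3 + 2*x^2 - 32*x - 96 = (x - 6)*(x + 4)^2

Eigenvalues and multiplicities (the geometric multiplicity of λ is n − rank(A − λI), which equals the number of Jordan blocks for λ):
  λ = -4: algebraic multiplicity = 2, geometric multiplicity = 1
  λ = 6: algebraic multiplicity = 1, geometric multiplicity = 1

Determining the block sizes for each eigenvalue:
  λ = -4: one block (gm = 1), so the single block has size am = 2 → block sizes [2]
  λ = 6: one block (gm = 1), so the single block has size am = 1 → block sizes [1]

Assembling the blocks gives a Jordan form
J =
  [-4,  1, 0]
  [ 0, -4, 0]
  [ 0,  0, 6]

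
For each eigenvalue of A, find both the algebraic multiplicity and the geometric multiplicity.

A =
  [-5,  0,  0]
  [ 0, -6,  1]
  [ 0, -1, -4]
λ = -5: alg = 3, geom = 2

Step 1 — factor the characteristic polynomial to read off the algebraic multiplicities:
  χ_A(x) = (x + 5)^3

Step 2 — compute geometric multiplicities via the rank-nullity identity g(λ) = n − rank(A − λI):
  rank(A − (-5)·I) = 1, so dim ker(A − (-5)·I) = n − 1 = 2

Summary:
  λ = -5: algebraic multiplicity = 3, geometric multiplicity = 2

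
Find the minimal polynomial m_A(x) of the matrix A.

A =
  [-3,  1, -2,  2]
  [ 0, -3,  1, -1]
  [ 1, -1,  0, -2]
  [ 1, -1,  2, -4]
x^3 + 8*x^2 + 21*x + 18

The characteristic polynomial is χ_A(x) = (x + 2)^2*(x + 3)^2, so the eigenvalues are known. The minimal polynomial is
  m_A(x) = Π_λ (x − λ)^{k_λ}
where k_λ is the size of the *largest* Jordan block for λ (equivalently, the smallest k with (A − λI)^k v = 0 for every generalised eigenvector v of λ).

  λ = -3: largest Jordan block has size 2, contributing (x + 3)^2
  λ = -2: largest Jordan block has size 1, contributing (x + 2)

So m_A(x) = (x + 2)*(x + 3)^2 = x^3 + 8*x^2 + 21*x + 18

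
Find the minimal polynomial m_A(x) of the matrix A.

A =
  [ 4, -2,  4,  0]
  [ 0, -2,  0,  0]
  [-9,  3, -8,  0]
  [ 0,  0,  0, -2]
x^2 + 4*x + 4

The characteristic polynomial is χ_A(x) = (x + 2)^4, so the eigenvalues are known. The minimal polynomial is
  m_A(x) = Π_λ (x − λ)^{k_λ}
where k_λ is the size of the *largest* Jordan block for λ (equivalently, the smallest k with (A − λI)^k v = 0 for every generalised eigenvector v of λ).

  λ = -2: largest Jordan block has size 2, contributing (x + 2)^2

So m_A(x) = (x + 2)^2 = x^2 + 4*x + 4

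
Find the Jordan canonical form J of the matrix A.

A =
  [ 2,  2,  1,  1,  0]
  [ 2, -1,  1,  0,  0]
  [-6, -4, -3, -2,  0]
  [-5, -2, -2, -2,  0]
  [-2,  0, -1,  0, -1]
J_3(-1) ⊕ J_1(-1) ⊕ J_1(-1)

The characteristic polynomial is
  det(x·I − A) = x^5 + 5*x^4 + 10*x^3 + 10*x^2 + 5*x + 1 = (x + 1)^5

Eigenvalues and multiplicities (the geometric multiplicity of λ is n − rank(A − λI), which equals the number of Jordan blocks for λ):
  λ = -1: algebraic multiplicity = 5, geometric multiplicity = 3

Determining the block sizes for each eigenvalue:
  λ = -1: with am = 5 and gm = 3, the partition is not yet determined (e.g. several partitions of 5 into 3 parts exist). Let N = A − (-1)·I. Computing rank(N^1) = 2, rank(N^2) = 1, rank(N^3) = 0; the number of blocks of size ≥ j is rank(N^{j−1}) − rank(N^j), giving [3, 1, 1]. So we have 1 block(s) of size 3, 2 block(s) of size 1 → block sizes [3, 1, 1]

Assembling the blocks gives a Jordan form
J =
  [-1,  1,  0,  0,  0]
  [ 0, -1,  1,  0,  0]
  [ 0,  0, -1,  0,  0]
  [ 0,  0,  0, -1,  0]
  [ 0,  0,  0,  0, -1]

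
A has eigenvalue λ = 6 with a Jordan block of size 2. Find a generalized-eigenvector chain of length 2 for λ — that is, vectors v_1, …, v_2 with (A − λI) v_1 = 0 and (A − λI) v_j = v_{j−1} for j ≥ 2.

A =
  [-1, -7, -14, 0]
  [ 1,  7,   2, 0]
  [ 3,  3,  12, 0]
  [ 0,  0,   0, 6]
A Jordan chain for λ = 6 of length 2:
v_1 = (-7, 1, 3, 0)ᵀ
v_2 = (1, 0, 0, 0)ᵀ

Let N = A − (6)·I. We want v_2 with N^2 v_2 = 0 but N^1 v_2 ≠ 0; then v_{j-1} := N · v_j for j = 2, …, 2.

Pick v_2 = (1, 0, 0, 0)ᵀ.
Then v_1 = N · v_2 = (-7, 1, 3, 0)ᵀ.

Sanity check: (A − (6)·I) v_1 = (0, 0, 0, 0)ᵀ = 0. ✓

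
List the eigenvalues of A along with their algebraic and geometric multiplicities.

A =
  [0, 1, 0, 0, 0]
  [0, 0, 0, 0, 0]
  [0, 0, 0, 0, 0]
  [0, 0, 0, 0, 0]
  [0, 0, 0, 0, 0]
λ = 0: alg = 5, geom = 4

Step 1 — factor the characteristic polynomial to read off the algebraic multiplicities:
  χ_A(x) = x^5

Step 2 — compute geometric multiplicities via the rank-nullity identity g(λ) = n − rank(A − λI):
  rank(A − (0)·I) = 1, so dim ker(A − (0)·I) = n − 1 = 4

Summary:
  λ = 0: algebraic multiplicity = 5, geometric multiplicity = 4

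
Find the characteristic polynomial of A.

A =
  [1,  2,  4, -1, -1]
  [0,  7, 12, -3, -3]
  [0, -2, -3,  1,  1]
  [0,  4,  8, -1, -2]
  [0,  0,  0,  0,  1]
x^5 - 5*x^4 + 10*x^3 - 10*x^2 + 5*x - 1

Expanding det(x·I − A) (e.g. by cofactor expansion or by noting that A is similar to its Jordan form J, which has the same characteristic polynomial as A) gives
  χ_A(x) = x^5 - 5*x^4 + 10*x^3 - 10*x^2 + 5*x - 1
which factors as (x - 1)^5. The eigenvalues (with algebraic multiplicities) are λ = 1 with multiplicity 5.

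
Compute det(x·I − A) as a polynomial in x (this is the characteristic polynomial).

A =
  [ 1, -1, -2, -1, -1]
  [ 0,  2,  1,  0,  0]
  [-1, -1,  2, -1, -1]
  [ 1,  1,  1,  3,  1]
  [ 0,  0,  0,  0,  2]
x^5 - 10*x^4 + 40*x^3 - 80*x^2 + 80*x - 32

Expanding det(x·I − A) (e.g. by cofactor expansion or by noting that A is similar to its Jordan form J, which has the same characteristic polynomial as A) gives
  χ_A(x) = x^5 - 10*x^4 + 40*x^3 - 80*x^2 + 80*x - 32
which factors as (x - 2)^5. The eigenvalues (with algebraic multiplicities) are λ = 2 with multiplicity 5.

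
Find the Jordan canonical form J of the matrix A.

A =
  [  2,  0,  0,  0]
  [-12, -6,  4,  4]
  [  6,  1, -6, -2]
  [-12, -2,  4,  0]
J_2(-4) ⊕ J_1(-4) ⊕ J_1(2)

The characteristic polynomial is
  det(x·I − A) = x^4 + 10*x^3 + 24*x^2 - 32*x - 128 = (x - 2)*(x + 4)^3

Eigenvalues and multiplicities (the geometric multiplicity of λ is n − rank(A − λI), which equals the number of Jordan blocks for λ):
  λ = -4: algebraic multiplicity = 3, geometric multiplicity = 2
  λ = 2: algebraic multiplicity = 1, geometric multiplicity = 1

Determining the block sizes for each eigenvalue:
  λ = -4: 2 blocks summing to 3 forces exactly one block of size 2 and the rest size 1 → block sizes [2, 1]
  λ = 2: one block (gm = 1), so the single block has size am = 1 → block sizes [1]

Assembling the blocks gives a Jordan form
J =
  [-4,  1,  0, 0]
  [ 0, -4,  0, 0]
  [ 0,  0, -4, 0]
  [ 0,  0,  0, 2]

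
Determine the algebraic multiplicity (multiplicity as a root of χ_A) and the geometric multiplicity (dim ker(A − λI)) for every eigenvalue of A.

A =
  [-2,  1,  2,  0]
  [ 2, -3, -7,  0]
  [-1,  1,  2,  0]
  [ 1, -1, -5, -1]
λ = -1: alg = 4, geom = 2

Step 1 — factor the characteristic polynomial to read off the algebraic multiplicities:
  χ_A(x) = (x + 1)^4

Step 2 — compute geometric multiplicities via the rank-nullity identity g(λ) = n − rank(A − λI):
  rank(A − (-1)·I) = 2, so dim ker(A − (-1)·I) = n − 2 = 2

Summary:
  λ = -1: algebraic multiplicity = 4, geometric multiplicity = 2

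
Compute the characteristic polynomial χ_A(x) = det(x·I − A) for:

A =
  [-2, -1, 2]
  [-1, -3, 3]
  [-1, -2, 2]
x^3 + 3*x^2 + 3*x + 1

Expanding det(x·I − A) (e.g. by cofactor expansion or by noting that A is similar to its Jordan form J, which has the same characteristic polynomial as A) gives
  χ_A(x) = x^3 + 3*x^2 + 3*x + 1
which factors as (x + 1)^3. The eigenvalues (with algebraic multiplicities) are λ = -1 with multiplicity 3.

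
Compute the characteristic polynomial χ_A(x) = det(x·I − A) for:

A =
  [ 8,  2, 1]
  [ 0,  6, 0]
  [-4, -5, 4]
x^3 - 18*x^2 + 108*x - 216

Expanding det(x·I − A) (e.g. by cofactor expansion or by noting that A is similar to its Jordan form J, which has the same characteristic polynomial as A) gives
  χ_A(x) = x^3 - 18*x^2 + 108*x - 216
which factors as (x - 6)^3. The eigenvalues (with algebraic multiplicities) are λ = 6 with multiplicity 3.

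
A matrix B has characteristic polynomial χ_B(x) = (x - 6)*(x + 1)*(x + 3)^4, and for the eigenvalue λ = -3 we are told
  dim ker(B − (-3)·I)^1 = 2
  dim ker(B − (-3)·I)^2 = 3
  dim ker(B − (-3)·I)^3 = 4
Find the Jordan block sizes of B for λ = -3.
Block sizes for λ = -3: [3, 1]

From the dimensions of kernels of powers, the number of Jordan blocks of size at least j is d_j − d_{j−1} where d_j = dim ker(N^j) (with d_0 = 0). Computing the differences gives [2, 1, 1].
The number of blocks of size exactly k is (#blocks of size ≥ k) − (#blocks of size ≥ k + 1), so the partition is: 1 block(s) of size 1, 1 block(s) of size 3.
In nonincreasing order the block sizes are [3, 1].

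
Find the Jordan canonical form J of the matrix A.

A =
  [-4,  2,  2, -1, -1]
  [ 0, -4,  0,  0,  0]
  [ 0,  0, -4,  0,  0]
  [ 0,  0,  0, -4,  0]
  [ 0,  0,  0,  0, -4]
J_2(-4) ⊕ J_1(-4) ⊕ J_1(-4) ⊕ J_1(-4)

The characteristic polynomial is
  det(x·I − A) = x^5 + 20*x^4 + 160*x^3 + 640*x^2 + 1280*x + 1024 = (x + 4)^5

Eigenvalues and multiplicities (the geometric multiplicity of λ is n − rank(A − λI), which equals the number of Jordan blocks for λ):
  λ = -4: algebraic multiplicity = 5, geometric multiplicity = 4

Determining the block sizes for each eigenvalue:
  λ = -4: 4 blocks summing to 5 forces exactly one block of size 2 and the rest size 1 → block sizes [2, 1, 1, 1]

Assembling the blocks gives a Jordan form
J =
  [-4,  1,  0,  0,  0]
  [ 0, -4,  0,  0,  0]
  [ 0,  0, -4,  0,  0]
  [ 0,  0,  0, -4,  0]
  [ 0,  0,  0,  0, -4]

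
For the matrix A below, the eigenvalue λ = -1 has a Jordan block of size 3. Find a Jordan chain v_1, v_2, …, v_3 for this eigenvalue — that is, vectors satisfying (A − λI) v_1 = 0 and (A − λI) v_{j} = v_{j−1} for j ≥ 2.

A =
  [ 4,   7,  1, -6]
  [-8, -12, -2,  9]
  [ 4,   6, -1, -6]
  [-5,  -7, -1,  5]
A Jordan chain for λ = -1 of length 3:
v_1 = (3, -5, 2, -3)ᵀ
v_2 = (5, -8, 4, -5)ᵀ
v_3 = (1, 0, 0, 0)ᵀ

Let N = A − (-1)·I. We want v_3 with N^3 v_3 = 0 but N^2 v_3 ≠ 0; then v_{j-1} := N · v_j for j = 3, …, 2.

Pick v_3 = (1, 0, 0, 0)ᵀ.
Then v_2 = N · v_3 = (5, -8, 4, -5)ᵀ.
Then v_1 = N · v_2 = (3, -5, 2, -3)ᵀ.

Sanity check: (A − (-1)·I) v_1 = (0, 0, 0, 0)ᵀ = 0. ✓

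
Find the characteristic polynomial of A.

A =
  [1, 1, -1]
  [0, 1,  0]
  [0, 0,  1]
x^3 - 3*x^2 + 3*x - 1

Expanding det(x·I − A) (e.g. by cofactor expansion or by noting that A is similar to its Jordan form J, which has the same characteristic polynomial as A) gives
  χ_A(x) = x^3 - 3*x^2 + 3*x - 1
which factors as (x - 1)^3. The eigenvalues (with algebraic multiplicities) are λ = 1 with multiplicity 3.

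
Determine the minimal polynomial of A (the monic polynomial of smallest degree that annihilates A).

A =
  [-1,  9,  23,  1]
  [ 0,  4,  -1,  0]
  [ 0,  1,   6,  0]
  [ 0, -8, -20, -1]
x^4 - 8*x^3 + 6*x^2 + 40*x + 25

The characteristic polynomial is χ_A(x) = (x - 5)^2*(x + 1)^2, so the eigenvalues are known. The minimal polynomial is
  m_A(x) = Π_λ (x − λ)^{k_λ}
where k_λ is the size of the *largest* Jordan block for λ (equivalently, the smallest k with (A − λI)^k v = 0 for every generalised eigenvector v of λ).

  λ = -1: largest Jordan block has size 2, contributing (x + 1)^2
  λ = 5: largest Jordan block has size 2, contributing (x − 5)^2

So m_A(x) = (x - 5)^2*(x + 1)^2 = x^4 - 8*x^3 + 6*x^2 + 40*x + 25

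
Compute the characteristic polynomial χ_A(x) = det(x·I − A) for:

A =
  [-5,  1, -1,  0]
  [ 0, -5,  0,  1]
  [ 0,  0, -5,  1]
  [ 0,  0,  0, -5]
x^4 + 20*x^3 + 150*x^2 + 500*x + 625

Expanding det(x·I − A) (e.g. by cofactor expansion or by noting that A is similar to its Jordan form J, which has the same characteristic polynomial as A) gives
  χ_A(x) = x^4 + 20*x^3 + 150*x^2 + 500*x + 625
which factors as (x + 5)^4. The eigenvalues (with algebraic multiplicities) are λ = -5 with multiplicity 4.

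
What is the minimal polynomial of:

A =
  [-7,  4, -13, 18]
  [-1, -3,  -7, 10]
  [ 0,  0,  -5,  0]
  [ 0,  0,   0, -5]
x^3 + 15*x^2 + 75*x + 125

The characteristic polynomial is χ_A(x) = (x + 5)^4, so the eigenvalues are known. The minimal polynomial is
  m_A(x) = Π_λ (x − λ)^{k_λ}
where k_λ is the size of the *largest* Jordan block for λ (equivalently, the smallest k with (A − λI)^k v = 0 for every generalised eigenvector v of λ).

  λ = -5: largest Jordan block has size 3, contributing (x + 5)^3

So m_A(x) = (x + 5)^3 = x^3 + 15*x^2 + 75*x + 125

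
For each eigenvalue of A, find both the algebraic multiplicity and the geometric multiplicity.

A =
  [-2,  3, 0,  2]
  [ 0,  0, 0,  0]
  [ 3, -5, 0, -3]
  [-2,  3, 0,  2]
λ = 0: alg = 4, geom = 2

Step 1 — factor the characteristic polynomial to read off the algebraic multiplicities:
  χ_A(x) = x^4

Step 2 — compute geometric multiplicities via the rank-nullity identity g(λ) = n − rank(A − λI):
  rank(A − (0)·I) = 2, so dim ker(A − (0)·I) = n − 2 = 2

Summary:
  λ = 0: algebraic multiplicity = 4, geometric multiplicity = 2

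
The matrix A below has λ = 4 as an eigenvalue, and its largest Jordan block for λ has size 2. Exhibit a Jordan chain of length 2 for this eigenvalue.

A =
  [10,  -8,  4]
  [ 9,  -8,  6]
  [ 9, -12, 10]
A Jordan chain for λ = 4 of length 2:
v_1 = (6, 9, 9)ᵀ
v_2 = (1, 0, 0)ᵀ

Let N = A − (4)·I. We want v_2 with N^2 v_2 = 0 but N^1 v_2 ≠ 0; then v_{j-1} := N · v_j for j = 2, …, 2.

Pick v_2 = (1, 0, 0)ᵀ.
Then v_1 = N · v_2 = (6, 9, 9)ᵀ.

Sanity check: (A − (4)·I) v_1 = (0, 0, 0)ᵀ = 0. ✓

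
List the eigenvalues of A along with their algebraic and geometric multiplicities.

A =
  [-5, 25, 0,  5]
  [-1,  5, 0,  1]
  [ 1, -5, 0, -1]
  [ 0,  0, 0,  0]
λ = 0: alg = 4, geom = 3

Step 1 — factor the characteristic polynomial to read off the algebraic multiplicities:
  χ_A(x) = x^4

Step 2 — compute geometric multiplicities via the rank-nullity identity g(λ) = n − rank(A − λI):
  rank(A − (0)·I) = 1, so dim ker(A − (0)·I) = n − 1 = 3

Summary:
  λ = 0: algebraic multiplicity = 4, geometric multiplicity = 3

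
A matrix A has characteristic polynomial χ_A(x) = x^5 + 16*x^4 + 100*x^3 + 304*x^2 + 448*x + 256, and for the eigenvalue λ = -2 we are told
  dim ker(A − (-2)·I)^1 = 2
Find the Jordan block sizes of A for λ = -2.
Block sizes for λ = -2: [1, 1]

From the dimensions of kernels of powers, the number of Jordan blocks of size at least j is d_j − d_{j−1} where d_j = dim ker(N^j) (with d_0 = 0). Computing the differences gives [2].
The number of blocks of size exactly k is (#blocks of size ≥ k) − (#blocks of size ≥ k + 1), so the partition is: 2 block(s) of size 1.
In nonincreasing order the block sizes are [1, 1].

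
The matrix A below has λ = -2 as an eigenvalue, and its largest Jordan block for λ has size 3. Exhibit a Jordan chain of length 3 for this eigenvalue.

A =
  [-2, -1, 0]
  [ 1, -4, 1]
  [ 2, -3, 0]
A Jordan chain for λ = -2 of length 3:
v_1 = (-1, 0, 1)ᵀ
v_2 = (0, 1, 2)ᵀ
v_3 = (1, 0, 0)ᵀ

Let N = A − (-2)·I. We want v_3 with N^3 v_3 = 0 but N^2 v_3 ≠ 0; then v_{j-1} := N · v_j for j = 3, …, 2.

Pick v_3 = (1, 0, 0)ᵀ.
Then v_2 = N · v_3 = (0, 1, 2)ᵀ.
Then v_1 = N · v_2 = (-1, 0, 1)ᵀ.

Sanity check: (A − (-2)·I) v_1 = (0, 0, 0)ᵀ = 0. ✓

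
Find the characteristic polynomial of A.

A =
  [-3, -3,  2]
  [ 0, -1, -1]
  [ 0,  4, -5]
x^3 + 9*x^2 + 27*x + 27

Expanding det(x·I − A) (e.g. by cofactor expansion or by noting that A is similar to its Jordan form J, which has the same characteristic polynomial as A) gives
  χ_A(x) = x^3 + 9*x^2 + 27*x + 27
which factors as (x + 3)^3. The eigenvalues (with algebraic multiplicities) are λ = -3 with multiplicity 3.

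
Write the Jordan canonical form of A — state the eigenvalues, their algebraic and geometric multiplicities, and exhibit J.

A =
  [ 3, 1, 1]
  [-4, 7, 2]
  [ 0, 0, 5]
J_2(5) ⊕ J_1(5)

The characteristic polynomial is
  det(x·I − A) = x^3 - 15*x^2 + 75*x - 125 = (x - 5)^3

Eigenvalues and multiplicities (the geometric multiplicity of λ is n − rank(A − λI), which equals the number of Jordan blocks for λ):
  λ = 5: algebraic multiplicity = 3, geometric multiplicity = 2

Determining the block sizes for each eigenvalue:
  λ = 5: 2 blocks summing to 3 forces exactly one block of size 2 and the rest size 1 → block sizes [2, 1]

Assembling the blocks gives a Jordan form
J =
  [5, 1, 0]
  [0, 5, 0]
  [0, 0, 5]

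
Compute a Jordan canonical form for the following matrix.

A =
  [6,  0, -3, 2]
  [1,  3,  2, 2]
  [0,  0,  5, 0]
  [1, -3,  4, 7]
J_3(5) ⊕ J_1(6)

The characteristic polynomial is
  det(x·I − A) = x^4 - 21*x^3 + 165*x^2 - 575*x + 750 = (x - 6)*(x - 5)^3

Eigenvalues and multiplicities (the geometric multiplicity of λ is n − rank(A − λI), which equals the number of Jordan blocks for λ):
  λ = 5: algebraic multiplicity = 3, geometric multiplicity = 1
  λ = 6: algebraic multiplicity = 1, geometric multiplicity = 1

Determining the block sizes for each eigenvalue:
  λ = 5: one block (gm = 1), so the single block has size am = 3 → block sizes [3]
  λ = 6: one block (gm = 1), so the single block has size am = 1 → block sizes [1]

Assembling the blocks gives a Jordan form
J =
  [5, 1, 0, 0]
  [0, 5, 1, 0]
  [0, 0, 5, 0]
  [0, 0, 0, 6]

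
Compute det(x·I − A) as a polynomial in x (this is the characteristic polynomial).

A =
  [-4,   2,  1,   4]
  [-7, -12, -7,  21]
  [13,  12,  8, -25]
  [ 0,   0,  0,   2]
x^4 + 6*x^3 - 11*x^2 - 60*x + 100

Expanding det(x·I − A) (e.g. by cofactor expansion or by noting that A is similar to its Jordan form J, which has the same characteristic polynomial as A) gives
  χ_A(x) = x^4 + 6*x^3 - 11*x^2 - 60*x + 100
which factors as (x - 2)^2*(x + 5)^2. The eigenvalues (with algebraic multiplicities) are λ = -5 with multiplicity 2, λ = 2 with multiplicity 2.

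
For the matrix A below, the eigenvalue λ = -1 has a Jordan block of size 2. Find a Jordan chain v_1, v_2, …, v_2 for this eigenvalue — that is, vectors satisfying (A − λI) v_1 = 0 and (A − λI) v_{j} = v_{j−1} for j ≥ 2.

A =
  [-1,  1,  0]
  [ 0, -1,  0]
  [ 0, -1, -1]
A Jordan chain for λ = -1 of length 2:
v_1 = (1, 0, -1)ᵀ
v_2 = (0, 1, 0)ᵀ

Let N = A − (-1)·I. We want v_2 with N^2 v_2 = 0 but N^1 v_2 ≠ 0; then v_{j-1} := N · v_j for j = 2, …, 2.

Pick v_2 = (0, 1, 0)ᵀ.
Then v_1 = N · v_2 = (1, 0, -1)ᵀ.

Sanity check: (A − (-1)·I) v_1 = (0, 0, 0)ᵀ = 0. ✓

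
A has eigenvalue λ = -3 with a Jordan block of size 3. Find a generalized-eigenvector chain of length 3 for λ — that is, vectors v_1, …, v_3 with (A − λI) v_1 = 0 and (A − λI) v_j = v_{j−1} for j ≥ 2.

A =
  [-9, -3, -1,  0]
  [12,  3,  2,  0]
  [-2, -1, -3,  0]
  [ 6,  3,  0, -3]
A Jordan chain for λ = -3 of length 3:
v_1 = (2, -4, 0, 0)ᵀ
v_2 = (-6, 12, -2, 6)ᵀ
v_3 = (1, 0, 0, 0)ᵀ

Let N = A − (-3)·I. We want v_3 with N^3 v_3 = 0 but N^2 v_3 ≠ 0; then v_{j-1} := N · v_j for j = 3, …, 2.

Pick v_3 = (1, 0, 0, 0)ᵀ.
Then v_2 = N · v_3 = (-6, 12, -2, 6)ᵀ.
Then v_1 = N · v_2 = (2, -4, 0, 0)ᵀ.

Sanity check: (A − (-3)·I) v_1 = (0, 0, 0, 0)ᵀ = 0. ✓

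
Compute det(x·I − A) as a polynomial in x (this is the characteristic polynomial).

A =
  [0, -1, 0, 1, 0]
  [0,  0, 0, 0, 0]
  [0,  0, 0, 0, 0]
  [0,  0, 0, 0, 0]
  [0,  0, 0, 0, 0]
x^5

Expanding det(x·I − A) (e.g. by cofactor expansion or by noting that A is similar to its Jordan form J, which has the same characteristic polynomial as A) gives
  χ_A(x) = x^5
which factors as x^5. The eigenvalues (with algebraic multiplicities) are λ = 0 with multiplicity 5.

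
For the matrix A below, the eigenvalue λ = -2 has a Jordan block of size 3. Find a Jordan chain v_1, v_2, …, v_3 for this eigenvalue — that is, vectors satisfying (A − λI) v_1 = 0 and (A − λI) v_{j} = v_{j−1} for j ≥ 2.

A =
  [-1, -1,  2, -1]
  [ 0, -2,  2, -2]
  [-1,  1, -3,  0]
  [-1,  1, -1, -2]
A Jordan chain for λ = -2 of length 3:
v_1 = (-1, 0, 1, 1)ᵀ
v_2 = (2, 2, -1, -1)ᵀ
v_3 = (0, 0, 1, 0)ᵀ

Let N = A − (-2)·I. We want v_3 with N^3 v_3 = 0 but N^2 v_3 ≠ 0; then v_{j-1} := N · v_j for j = 3, …, 2.

Pick v_3 = (0, 0, 1, 0)ᵀ.
Then v_2 = N · v_3 = (2, 2, -1, -1)ᵀ.
Then v_1 = N · v_2 = (-1, 0, 1, 1)ᵀ.

Sanity check: (A − (-2)·I) v_1 = (0, 0, 0, 0)ᵀ = 0. ✓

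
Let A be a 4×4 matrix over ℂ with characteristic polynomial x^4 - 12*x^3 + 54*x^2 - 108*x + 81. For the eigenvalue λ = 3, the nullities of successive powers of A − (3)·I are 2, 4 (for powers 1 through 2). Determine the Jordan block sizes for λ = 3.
Block sizes for λ = 3: [2, 2]

From the dimensions of kernels of powers, the number of Jordan blocks of size at least j is d_j − d_{j−1} where d_j = dim ker(N^j) (with d_0 = 0). Computing the differences gives [2, 2].
The number of blocks of size exactly k is (#blocks of size ≥ k) − (#blocks of size ≥ k + 1), so the partition is: 2 block(s) of size 2.
In nonincreasing order the block sizes are [2, 2].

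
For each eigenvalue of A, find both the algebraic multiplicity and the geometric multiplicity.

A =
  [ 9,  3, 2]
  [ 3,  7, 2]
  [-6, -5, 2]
λ = 6: alg = 3, geom = 1

Step 1 — factor the characteristic polynomial to read off the algebraic multiplicities:
  χ_A(x) = (x - 6)^3

Step 2 — compute geometric multiplicities via the rank-nullity identity g(λ) = n − rank(A − λI):
  rank(A − (6)·I) = 2, so dim ker(A − (6)·I) = n − 2 = 1

Summary:
  λ = 6: algebraic multiplicity = 3, geometric multiplicity = 1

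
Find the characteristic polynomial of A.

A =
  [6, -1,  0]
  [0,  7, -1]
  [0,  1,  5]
x^3 - 18*x^2 + 108*x - 216

Expanding det(x·I − A) (e.g. by cofactor expansion or by noting that A is similar to its Jordan form J, which has the same characteristic polynomial as A) gives
  χ_A(x) = x^3 - 18*x^2 + 108*x - 216
which factors as (x - 6)^3. The eigenvalues (with algebraic multiplicities) are λ = 6 with multiplicity 3.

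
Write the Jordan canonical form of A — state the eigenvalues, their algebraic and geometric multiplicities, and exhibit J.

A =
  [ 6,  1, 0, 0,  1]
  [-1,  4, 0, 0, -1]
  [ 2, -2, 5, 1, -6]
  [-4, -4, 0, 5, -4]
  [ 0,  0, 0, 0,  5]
J_2(5) ⊕ J_2(5) ⊕ J_1(5)

The characteristic polynomial is
  det(x·I − A) = x^5 - 25*x^4 + 250*x^3 - 1250*x^2 + 3125*x - 3125 = (x - 5)^5

Eigenvalues and multiplicities (the geometric multiplicity of λ is n − rank(A − λI), which equals the number of Jordan blocks for λ):
  λ = 5: algebraic multiplicity = 5, geometric multiplicity = 3

Determining the block sizes for each eigenvalue:
  λ = 5: with am = 5 and gm = 3, the partition is not yet determined (e.g. several partitions of 5 into 3 parts exist). Let N = A − (5)·I. Computing rank(N^1) = 2, rank(N^2) = 0; the number of blocks of size ≥ j is rank(N^{j−1}) − rank(N^j), giving [3, 2]. So we have 2 block(s) of size 2, 1 block(s) of size 1 → block sizes [2, 2, 1]

Assembling the blocks gives a Jordan form
J =
  [5, 1, 0, 0, 0]
  [0, 5, 0, 0, 0]
  [0, 0, 5, 1, 0]
  [0, 0, 0, 5, 0]
  [0, 0, 0, 0, 5]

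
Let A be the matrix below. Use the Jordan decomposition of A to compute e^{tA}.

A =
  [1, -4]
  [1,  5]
e^{tA} =
  [-2*t*exp(3*t) + exp(3*t), -4*t*exp(3*t)]
  [t*exp(3*t), 2*t*exp(3*t) + exp(3*t)]

Strategy: write A = P · J · P⁻¹ where J is a Jordan canonical form, so e^{tA} = P · e^{tJ} · P⁻¹, and e^{tJ} can be computed block-by-block.

A has Jordan form
J =
  [3, 1]
  [0, 3]
(up to reordering of blocks).

Per-block formulas:
  For a 2×2 Jordan block J_2(3): exp(t · J_2(3)) = e^(3t)·(I + t·N), where N is the 2×2 nilpotent shift.

After assembling e^{tJ} and conjugating by P, we get:

e^{tA} =
  [-2*t*exp(3*t) + exp(3*t), -4*t*exp(3*t)]
  [t*exp(3*t), 2*t*exp(3*t) + exp(3*t)]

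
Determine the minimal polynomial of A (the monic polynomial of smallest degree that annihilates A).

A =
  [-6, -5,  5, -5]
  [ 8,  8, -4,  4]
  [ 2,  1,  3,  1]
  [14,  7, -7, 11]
x^2 - 8*x + 16

The characteristic polynomial is χ_A(x) = (x - 4)^4, so the eigenvalues are known. The minimal polynomial is
  m_A(x) = Π_λ (x − λ)^{k_λ}
where k_λ is the size of the *largest* Jordan block for λ (equivalently, the smallest k with (A − λI)^k v = 0 for every generalised eigenvector v of λ).

  λ = 4: largest Jordan block has size 2, contributing (x − 4)^2

So m_A(x) = (x - 4)^2 = x^2 - 8*x + 16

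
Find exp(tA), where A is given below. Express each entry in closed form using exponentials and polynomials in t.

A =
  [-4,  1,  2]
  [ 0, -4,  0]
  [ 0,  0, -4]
e^{tA} =
  [exp(-4*t), t*exp(-4*t), 2*t*exp(-4*t)]
  [0, exp(-4*t), 0]
  [0, 0, exp(-4*t)]

Strategy: write A = P · J · P⁻¹ where J is a Jordan canonical form, so e^{tA} = P · e^{tJ} · P⁻¹, and e^{tJ} can be computed block-by-block.

A has Jordan form
J =
  [-4,  1,  0]
  [ 0, -4,  0]
  [ 0,  0, -4]
(up to reordering of blocks).

Per-block formulas:
  For a 1×1 block at λ = -4: exp(t · [-4]) = [e^(-4t)].
  For a 2×2 Jordan block J_2(-4): exp(t · J_2(-4)) = e^(-4t)·(I + t·N), where N is the 2×2 nilpotent shift.

After assembling e^{tJ} and conjugating by P, we get:

e^{tA} =
  [exp(-4*t), t*exp(-4*t), 2*t*exp(-4*t)]
  [0, exp(-4*t), 0]
  [0, 0, exp(-4*t)]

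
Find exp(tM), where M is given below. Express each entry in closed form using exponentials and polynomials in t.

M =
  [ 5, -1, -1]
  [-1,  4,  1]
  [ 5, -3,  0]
e^{tM} =
  [2*t*exp(3*t) + exp(3*t), -t*exp(3*t), -t*exp(3*t)]
  [t^2*exp(3*t) - t*exp(3*t), -t^2*exp(3*t)/2 + t*exp(3*t) + exp(3*t), -t^2*exp(3*t)/2 + t*exp(3*t)]
  [-t^2*exp(3*t) + 5*t*exp(3*t), t^2*exp(3*t)/2 - 3*t*exp(3*t), t^2*exp(3*t)/2 - 3*t*exp(3*t) + exp(3*t)]

Strategy: write M = P · J · P⁻¹ where J is a Jordan canonical form, so e^{tM} = P · e^{tJ} · P⁻¹, and e^{tJ} can be computed block-by-block.

M has Jordan form
J =
  [3, 1, 0]
  [0, 3, 1]
  [0, 0, 3]
(up to reordering of blocks).

Per-block formulas:
  For a 3×3 Jordan block J_3(3): exp(t · J_3(3)) = e^(3t)·(I + t·N + (t^2/2)·N^2), where N is the 3×3 nilpotent shift.

After assembling e^{tJ} and conjugating by P, we get:

e^{tM} =
  [2*t*exp(3*t) + exp(3*t), -t*exp(3*t), -t*exp(3*t)]
  [t^2*exp(3*t) - t*exp(3*t), -t^2*exp(3*t)/2 + t*exp(3*t) + exp(3*t), -t^2*exp(3*t)/2 + t*exp(3*t)]
  [-t^2*exp(3*t) + 5*t*exp(3*t), t^2*exp(3*t)/2 - 3*t*exp(3*t), t^2*exp(3*t)/2 - 3*t*exp(3*t) + exp(3*t)]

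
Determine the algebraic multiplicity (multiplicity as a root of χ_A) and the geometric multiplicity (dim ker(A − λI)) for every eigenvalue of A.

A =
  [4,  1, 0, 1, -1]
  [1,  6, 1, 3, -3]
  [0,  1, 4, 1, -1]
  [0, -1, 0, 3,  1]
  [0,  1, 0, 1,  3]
λ = 4: alg = 5, geom = 3

Step 1 — factor the characteristic polynomial to read off the algebraic multiplicities:
  χ_A(x) = (x - 4)^5

Step 2 — compute geometric multiplicities via the rank-nullity identity g(λ) = n − rank(A − λI):
  rank(A − (4)·I) = 2, so dim ker(A − (4)·I) = n − 2 = 3

Summary:
  λ = 4: algebraic multiplicity = 5, geometric multiplicity = 3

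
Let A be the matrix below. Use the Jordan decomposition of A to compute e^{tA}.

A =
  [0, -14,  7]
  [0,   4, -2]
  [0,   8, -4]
e^{tA} =
  [1, -14*t, 7*t]
  [0, 4*t + 1, -2*t]
  [0, 8*t, 1 - 4*t]

Strategy: write A = P · J · P⁻¹ where J is a Jordan canonical form, so e^{tA} = P · e^{tJ} · P⁻¹, and e^{tJ} can be computed block-by-block.

A has Jordan form
J =
  [0, 1, 0]
  [0, 0, 0]
  [0, 0, 0]
(up to reordering of blocks).

Per-block formulas:
  For a 1×1 block at λ = 0: exp(t · [0]) = [e^(0t)].
  For a 2×2 Jordan block J_2(0): exp(t · J_2(0)) = e^(0t)·(I + t·N), where N is the 2×2 nilpotent shift.

After assembling e^{tJ} and conjugating by P, we get:

e^{tA} =
  [1, -14*t, 7*t]
  [0, 4*t + 1, -2*t]
  [0, 8*t, 1 - 4*t]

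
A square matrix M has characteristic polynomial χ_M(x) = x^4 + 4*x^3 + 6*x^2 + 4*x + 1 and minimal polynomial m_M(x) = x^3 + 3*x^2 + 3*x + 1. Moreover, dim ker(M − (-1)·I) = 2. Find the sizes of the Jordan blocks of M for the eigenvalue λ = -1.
Block sizes for λ = -1: [3, 1]

Step 1 — from the characteristic polynomial, algebraic multiplicity of λ = -1 is 4. From dim ker(M − (-1)·I) = 2, there are exactly 2 Jordan blocks for λ = -1.
Step 2 — from the minimal polynomial, the factor (x + 1)^3 tells us the largest block for λ = -1 has size 3.
Step 3 — with total size 4, 2 blocks, and largest block 3, the block sizes (in nonincreasing order) are [3, 1].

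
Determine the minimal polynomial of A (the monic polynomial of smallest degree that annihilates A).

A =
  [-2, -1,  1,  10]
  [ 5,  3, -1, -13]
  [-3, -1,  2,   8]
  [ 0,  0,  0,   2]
x^4 - 5*x^3 + 9*x^2 - 7*x + 2

The characteristic polynomial is χ_A(x) = (x - 2)*(x - 1)^3, so the eigenvalues are known. The minimal polynomial is
  m_A(x) = Π_λ (x − λ)^{k_λ}
where k_λ is the size of the *largest* Jordan block for λ (equivalently, the smallest k with (A − λI)^k v = 0 for every generalised eigenvector v of λ).

  λ = 1: largest Jordan block has size 3, contributing (x − 1)^3
  λ = 2: largest Jordan block has size 1, contributing (x − 2)

So m_A(x) = (x - 2)*(x - 1)^3 = x^4 - 5*x^3 + 9*x^2 - 7*x + 2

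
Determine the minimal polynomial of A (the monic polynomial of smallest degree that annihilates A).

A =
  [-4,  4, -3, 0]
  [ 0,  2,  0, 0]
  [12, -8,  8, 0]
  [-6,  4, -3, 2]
x^2 - 4*x + 4

The characteristic polynomial is χ_A(x) = (x - 2)^4, so the eigenvalues are known. The minimal polynomial is
  m_A(x) = Π_λ (x − λ)^{k_λ}
where k_λ is the size of the *largest* Jordan block for λ (equivalently, the smallest k with (A − λI)^k v = 0 for every generalised eigenvector v of λ).

  λ = 2: largest Jordan block has size 2, contributing (x − 2)^2

So m_A(x) = (x - 2)^2 = x^2 - 4*x + 4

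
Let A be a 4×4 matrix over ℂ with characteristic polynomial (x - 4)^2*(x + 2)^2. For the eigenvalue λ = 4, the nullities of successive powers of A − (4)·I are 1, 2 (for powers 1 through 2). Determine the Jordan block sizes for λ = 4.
Block sizes for λ = 4: [2]

From the dimensions of kernels of powers, the number of Jordan blocks of size at least j is d_j − d_{j−1} where d_j = dim ker(N^j) (with d_0 = 0). Computing the differences gives [1, 1].
The number of blocks of size exactly k is (#blocks of size ≥ k) − (#blocks of size ≥ k + 1), so the partition is: 1 block(s) of size 2.
In nonincreasing order the block sizes are [2].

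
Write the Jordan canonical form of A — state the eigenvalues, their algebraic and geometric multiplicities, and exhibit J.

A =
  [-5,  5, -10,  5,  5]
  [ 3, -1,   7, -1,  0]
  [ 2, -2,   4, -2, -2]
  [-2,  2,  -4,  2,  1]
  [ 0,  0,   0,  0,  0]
J_3(0) ⊕ J_2(0)

The characteristic polynomial is
  det(x·I − A) = x^5

Eigenvalues and multiplicities (the geometric multiplicity of λ is n − rank(A − λI), which equals the number of Jordan blocks for λ):
  λ = 0: algebraic multiplicity = 5, geometric multiplicity = 2

Determining the block sizes for each eigenvalue:
  λ = 0: with am = 5 and gm = 2, the partition is not yet determined (e.g. several partitions of 5 into 2 parts exist). Let N = A − (0)·I. Computing rank(N^1) = 3, rank(N^2) = 1, rank(N^3) = 0; the number of blocks of size ≥ j is rank(N^{j−1}) − rank(N^j), giving [2, 2, 1]. So we have 1 block(s) of size 3, 1 block(s) of size 2 → block sizes [3, 2]

Assembling the blocks gives a Jordan form
J =
  [0, 1, 0, 0, 0]
  [0, 0, 1, 0, 0]
  [0, 0, 0, 0, 0]
  [0, 0, 0, 0, 1]
  [0, 0, 0, 0, 0]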